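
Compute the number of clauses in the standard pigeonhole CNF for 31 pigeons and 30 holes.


The PHP encoding has two parts:
1) At-least-one-hole clauses: 31 (one per pigeon, each with 30 literals).
2) At-most-one-pigeon-per-hole clauses: 30 holes * C(31,2) = 30 * 465 = 13950.
Total clauses = 31 + 13950 = 13981.

13981


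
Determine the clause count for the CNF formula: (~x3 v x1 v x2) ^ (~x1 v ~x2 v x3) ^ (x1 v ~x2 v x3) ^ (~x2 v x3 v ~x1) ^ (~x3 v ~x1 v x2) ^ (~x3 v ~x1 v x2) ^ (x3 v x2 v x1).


Each group enclosed in parentheses joined by ^ is one clause.
Counting the conjuncts: 7 clauses.

7


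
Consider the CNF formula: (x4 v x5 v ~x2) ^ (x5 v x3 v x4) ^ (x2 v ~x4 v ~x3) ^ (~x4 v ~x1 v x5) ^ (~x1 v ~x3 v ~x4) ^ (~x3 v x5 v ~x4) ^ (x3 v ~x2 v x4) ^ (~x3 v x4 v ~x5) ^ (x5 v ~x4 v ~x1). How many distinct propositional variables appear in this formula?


Identify each distinct variable in the formula.
Variables found: x1, x2, x3, x4, x5.
Total distinct variables = 5.

5


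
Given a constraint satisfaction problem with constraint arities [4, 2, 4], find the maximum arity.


The arities are: 4, 2, 4.
Scan for the maximum value.
Maximum arity = 4.

4


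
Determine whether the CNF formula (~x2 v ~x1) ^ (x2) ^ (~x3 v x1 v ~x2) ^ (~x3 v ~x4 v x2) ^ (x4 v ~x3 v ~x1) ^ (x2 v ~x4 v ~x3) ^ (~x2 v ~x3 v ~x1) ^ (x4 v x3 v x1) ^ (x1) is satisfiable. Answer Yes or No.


Check all 16 possible truth assignments.
Number of satisfying assignments found: 0.
The formula is unsatisfiable.

No


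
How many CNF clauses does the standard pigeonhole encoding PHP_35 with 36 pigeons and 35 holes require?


The PHP encoding has two parts:
1) At-least-one-hole clauses: 36 (one per pigeon, each with 35 literals).
2) At-most-one-pigeon-per-hole clauses: 35 holes * C(36,2) = 35 * 630 = 22050.
Total clauses = 36 + 22050 = 22086.

22086


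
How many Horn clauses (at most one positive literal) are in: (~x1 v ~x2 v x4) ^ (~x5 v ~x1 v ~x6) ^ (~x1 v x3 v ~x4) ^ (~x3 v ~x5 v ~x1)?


A Horn clause has at most one positive literal.
Clause 1: 1 positive lit(s) -> Horn
Clause 2: 0 positive lit(s) -> Horn
Clause 3: 1 positive lit(s) -> Horn
Clause 4: 0 positive lit(s) -> Horn
Total Horn clauses = 4.

4


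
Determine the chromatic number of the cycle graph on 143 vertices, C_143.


An odd cycle cannot be 2-colored: alternating two colors around the cycle returns to the start with a conflict.
Since 143 is odd, three colors are required (and three suffice).
Chromatic number = 3.

3


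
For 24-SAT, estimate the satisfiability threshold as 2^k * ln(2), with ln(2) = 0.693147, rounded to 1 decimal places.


Using the asymptotic formula: threshold ~ 2^k * ln(2).
2^24 = 16777216.
16777216 * 0.693147 = 11629076.9.

11629076.9


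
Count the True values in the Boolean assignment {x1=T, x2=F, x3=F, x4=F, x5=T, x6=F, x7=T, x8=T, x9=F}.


The weight is the number of variables assigned True.
True variables: x1, x5, x7, x8.
Weight = 4.

4


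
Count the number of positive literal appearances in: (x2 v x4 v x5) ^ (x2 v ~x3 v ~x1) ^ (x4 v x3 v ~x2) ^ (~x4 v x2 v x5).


Scan each clause for unnegated literals.
Clause 1: 3 positive; Clause 2: 1 positive; Clause 3: 2 positive; Clause 4: 2 positive.
Total positive literal occurrences = 8.

8


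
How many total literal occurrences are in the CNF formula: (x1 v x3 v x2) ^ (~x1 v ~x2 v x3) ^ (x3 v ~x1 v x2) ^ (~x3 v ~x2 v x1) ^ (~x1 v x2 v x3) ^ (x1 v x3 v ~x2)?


Clause lengths: 3, 3, 3, 3, 3, 3.
Sum = 3 + 3 + 3 + 3 + 3 + 3 = 18.

18


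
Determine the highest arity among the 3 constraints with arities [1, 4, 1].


The arities are: 1, 4, 1.
Scan for the maximum value.
Maximum arity = 4.

4


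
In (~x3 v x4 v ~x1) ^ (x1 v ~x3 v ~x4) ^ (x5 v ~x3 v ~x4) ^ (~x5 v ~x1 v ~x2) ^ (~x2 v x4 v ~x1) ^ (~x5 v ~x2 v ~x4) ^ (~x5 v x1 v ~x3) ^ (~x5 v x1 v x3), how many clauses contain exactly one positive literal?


A definite clause has exactly one positive literal.
Clause 1: 1 positive -> definite
Clause 2: 1 positive -> definite
Clause 3: 1 positive -> definite
Clause 4: 0 positive -> not definite
Clause 5: 1 positive -> definite
Clause 6: 0 positive -> not definite
Clause 7: 1 positive -> definite
Clause 8: 2 positive -> not definite
Definite clause count = 5.

5


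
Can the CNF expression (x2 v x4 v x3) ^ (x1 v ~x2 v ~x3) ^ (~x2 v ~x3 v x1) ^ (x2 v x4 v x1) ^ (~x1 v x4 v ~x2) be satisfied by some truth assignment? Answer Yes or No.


Check all 16 possible truth assignments.
Number of satisfying assignments found: 9.
The formula is satisfiable.

Yes


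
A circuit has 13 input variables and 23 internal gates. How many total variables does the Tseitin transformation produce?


The Tseitin transformation introduces one auxiliary variable per gate.
Total variables = inputs + gates = 13 + 23 = 36.

36


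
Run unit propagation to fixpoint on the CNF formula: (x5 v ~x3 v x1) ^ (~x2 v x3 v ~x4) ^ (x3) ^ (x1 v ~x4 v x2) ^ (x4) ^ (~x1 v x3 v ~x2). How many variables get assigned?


Unit propagation repeatedly assigns the literal in any unit clause, then simplifies.
Assignments in order: x3 = T, x4 = T.
No further unit clauses remain.
Total variables assigned = 2.

2


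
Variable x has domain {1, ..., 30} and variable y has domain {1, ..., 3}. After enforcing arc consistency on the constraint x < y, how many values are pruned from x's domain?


For the constraint x < y, x needs a supporting value in y's domain.
x can be at most 2 (one less than y's maximum).
Valid x values from domain: 2 out of 30.
Pruned = 30 - 2 = 28.

28


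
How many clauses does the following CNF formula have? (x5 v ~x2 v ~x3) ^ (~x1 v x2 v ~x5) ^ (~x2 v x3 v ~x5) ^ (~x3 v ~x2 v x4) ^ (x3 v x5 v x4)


Each group enclosed in parentheses joined by ^ is one clause.
Counting the conjuncts: 5 clauses.

5


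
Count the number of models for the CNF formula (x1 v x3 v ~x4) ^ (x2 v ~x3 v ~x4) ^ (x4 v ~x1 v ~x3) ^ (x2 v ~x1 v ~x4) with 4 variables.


Enumerate all 16 truth assignments over 4 variables.
Test each against every clause.
Satisfying assignments found: 9.

9


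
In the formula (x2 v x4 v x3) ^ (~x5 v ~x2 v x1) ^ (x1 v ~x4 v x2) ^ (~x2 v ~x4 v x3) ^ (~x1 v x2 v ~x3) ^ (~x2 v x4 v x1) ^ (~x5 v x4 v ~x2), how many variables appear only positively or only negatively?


A pure literal appears in only one polarity across all clauses.
Pure literals: x5 (negative only).
Count = 1.

1


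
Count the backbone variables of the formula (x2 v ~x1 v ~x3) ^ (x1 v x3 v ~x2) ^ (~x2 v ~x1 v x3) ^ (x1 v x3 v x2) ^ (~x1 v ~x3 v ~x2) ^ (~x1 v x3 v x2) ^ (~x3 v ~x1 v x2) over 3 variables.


Find all satisfying assignments: 2 model(s).
Check which variables have the same value in every model.
Fixed variables: x1=F, x3=T.
Backbone size = 2.

2


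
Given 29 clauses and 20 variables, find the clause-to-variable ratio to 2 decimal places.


Clause-to-variable ratio = clauses / variables.
29 / 20 = 1.45.

1.45


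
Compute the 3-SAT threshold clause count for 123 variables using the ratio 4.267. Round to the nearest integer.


The 3-SAT phase transition occurs at approximately 4.267 clauses per variable.
m = 4.267 * 123 = 524.841.
Rounded to nearest integer: 525.

525


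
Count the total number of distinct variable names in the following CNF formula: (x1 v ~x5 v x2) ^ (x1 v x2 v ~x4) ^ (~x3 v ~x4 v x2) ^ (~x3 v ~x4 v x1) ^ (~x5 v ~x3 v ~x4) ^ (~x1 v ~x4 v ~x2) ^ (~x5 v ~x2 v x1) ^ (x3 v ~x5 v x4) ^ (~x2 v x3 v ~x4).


Identify each distinct variable in the formula.
Variables found: x1, x2, x3, x4, x5.
Total distinct variables = 5.

5


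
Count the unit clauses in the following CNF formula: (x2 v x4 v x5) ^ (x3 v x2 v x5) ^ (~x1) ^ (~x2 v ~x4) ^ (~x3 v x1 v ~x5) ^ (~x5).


A unit clause contains exactly one literal.
Unit clauses found: (~x1), (~x5).
Count = 2.

2


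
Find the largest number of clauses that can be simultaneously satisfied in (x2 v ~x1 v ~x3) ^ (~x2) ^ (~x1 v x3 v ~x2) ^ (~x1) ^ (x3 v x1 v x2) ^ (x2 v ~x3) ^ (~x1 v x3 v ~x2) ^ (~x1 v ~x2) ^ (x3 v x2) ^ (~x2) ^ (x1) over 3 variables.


Enumerate all 8 truth assignments.
For each, count how many of the 11 clauses are satisfied.
The formula is not fully satisfiable, so the maximum is below 11.
Maximum simultaneously satisfiable clauses = 9.

9


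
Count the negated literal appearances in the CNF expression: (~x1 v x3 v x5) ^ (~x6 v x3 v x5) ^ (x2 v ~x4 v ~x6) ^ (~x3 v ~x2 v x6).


Scan each clause for negated literals.
Clause 1: 1 negative; Clause 2: 1 negative; Clause 3: 2 negative; Clause 4: 2 negative.
Total negative literal occurrences = 6.

6


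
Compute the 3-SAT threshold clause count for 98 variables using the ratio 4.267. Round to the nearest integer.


The 3-SAT phase transition occurs at approximately 4.267 clauses per variable.
m = 4.267 * 98 = 418.166.
Rounded to nearest integer: 418.

418


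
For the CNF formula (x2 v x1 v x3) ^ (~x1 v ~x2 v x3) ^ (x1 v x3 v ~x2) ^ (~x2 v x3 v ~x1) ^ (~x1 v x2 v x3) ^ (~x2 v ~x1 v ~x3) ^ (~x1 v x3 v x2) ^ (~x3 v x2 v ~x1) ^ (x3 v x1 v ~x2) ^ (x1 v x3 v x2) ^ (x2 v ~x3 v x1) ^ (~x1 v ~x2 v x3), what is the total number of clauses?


Each group enclosed in parentheses joined by ^ is one clause.
Counting the conjuncts: 12 clauses.

12


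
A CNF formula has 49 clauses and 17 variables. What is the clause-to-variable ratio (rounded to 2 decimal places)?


Clause-to-variable ratio = clauses / variables.
49 / 17 = 2.88.

2.88


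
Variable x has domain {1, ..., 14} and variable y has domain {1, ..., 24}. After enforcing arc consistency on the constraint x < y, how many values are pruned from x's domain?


For the constraint x < y, x needs a supporting value in y's domain.
x can be at most 23 (one less than y's maximum).
Valid x values from domain: 14 out of 14.
Pruned = 14 - 14 = 0.

0


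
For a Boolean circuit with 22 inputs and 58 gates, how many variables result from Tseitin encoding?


The Tseitin transformation introduces one auxiliary variable per gate.
Total variables = inputs + gates = 22 + 58 = 80.

80


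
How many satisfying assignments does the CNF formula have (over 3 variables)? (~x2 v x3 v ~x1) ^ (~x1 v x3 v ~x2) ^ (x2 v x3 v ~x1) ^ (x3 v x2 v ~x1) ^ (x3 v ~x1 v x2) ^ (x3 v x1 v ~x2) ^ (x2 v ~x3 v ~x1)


Enumerate all 8 truth assignments over 3 variables.
Test each against every clause.
Satisfying assignments found: 4.

4


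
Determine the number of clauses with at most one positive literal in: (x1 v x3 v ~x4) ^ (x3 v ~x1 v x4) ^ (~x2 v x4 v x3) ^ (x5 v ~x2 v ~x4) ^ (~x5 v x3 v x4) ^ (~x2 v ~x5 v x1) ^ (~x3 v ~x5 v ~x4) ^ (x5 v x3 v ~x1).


A Horn clause has at most one positive literal.
Clause 1: 2 positive lit(s) -> not Horn
Clause 2: 2 positive lit(s) -> not Horn
Clause 3: 2 positive lit(s) -> not Horn
Clause 4: 1 positive lit(s) -> Horn
Clause 5: 2 positive lit(s) -> not Horn
Clause 6: 1 positive lit(s) -> Horn
Clause 7: 0 positive lit(s) -> Horn
Clause 8: 2 positive lit(s) -> not Horn
Total Horn clauses = 3.

3


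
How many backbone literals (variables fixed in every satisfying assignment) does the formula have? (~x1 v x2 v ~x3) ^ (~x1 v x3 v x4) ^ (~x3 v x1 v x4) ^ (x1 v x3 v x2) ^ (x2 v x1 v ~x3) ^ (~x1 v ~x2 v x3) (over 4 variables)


Find all satisfying assignments: 6 model(s).
Check which variables have the same value in every model.
No variable is fixed across all models.
Backbone size = 0.

0


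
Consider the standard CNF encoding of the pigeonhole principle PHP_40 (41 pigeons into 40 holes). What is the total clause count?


The PHP encoding has two parts:
1) At-least-one-hole clauses: 41 (one per pigeon, each with 40 literals).
2) At-most-one-pigeon-per-hole clauses: 40 holes * C(41,2) = 40 * 820 = 32800.
Total clauses = 41 + 32800 = 32841.

32841


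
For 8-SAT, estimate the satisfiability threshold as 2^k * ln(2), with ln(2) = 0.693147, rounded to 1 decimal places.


Using the asymptotic formula: threshold ~ 2^k * ln(2).
2^8 = 256.
256 * 0.693147 = 177.4.

177.4


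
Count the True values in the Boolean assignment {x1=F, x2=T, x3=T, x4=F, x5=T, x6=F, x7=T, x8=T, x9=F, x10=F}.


The weight is the number of variables assigned True.
True variables: x2, x3, x5, x7, x8.
Weight = 5.

5


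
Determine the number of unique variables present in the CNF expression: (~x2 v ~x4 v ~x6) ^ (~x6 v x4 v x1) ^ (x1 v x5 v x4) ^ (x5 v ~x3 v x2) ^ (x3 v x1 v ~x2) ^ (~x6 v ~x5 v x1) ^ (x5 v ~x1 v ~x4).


Identify each distinct variable in the formula.
Variables found: x1, x2, x3, x4, x5, x6.
Total distinct variables = 6.

6


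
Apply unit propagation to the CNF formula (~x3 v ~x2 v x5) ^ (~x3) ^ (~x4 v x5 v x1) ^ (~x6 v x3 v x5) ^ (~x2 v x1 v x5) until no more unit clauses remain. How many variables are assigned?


Unit propagation repeatedly assigns the literal in any unit clause, then simplifies.
Assignments in order: x3 = F.
No further unit clauses remain.
Total variables assigned = 1.

1


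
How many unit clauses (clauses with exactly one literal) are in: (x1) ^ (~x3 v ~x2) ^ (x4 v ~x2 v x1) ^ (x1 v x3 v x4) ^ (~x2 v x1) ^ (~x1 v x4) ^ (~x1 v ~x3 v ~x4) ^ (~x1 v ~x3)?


A unit clause contains exactly one literal.
Unit clauses found: (x1).
Count = 1.

1


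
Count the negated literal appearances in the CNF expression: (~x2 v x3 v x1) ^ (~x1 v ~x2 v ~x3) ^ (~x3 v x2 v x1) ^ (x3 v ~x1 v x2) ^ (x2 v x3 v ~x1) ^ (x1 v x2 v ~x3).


Scan each clause for negated literals.
Clause 1: 1 negative; Clause 2: 3 negative; Clause 3: 1 negative; Clause 4: 1 negative; Clause 5: 1 negative; Clause 6: 1 negative.
Total negative literal occurrences = 8.

8


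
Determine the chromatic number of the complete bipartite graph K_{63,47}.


K_{63,47} is bipartite by definition: the two parts are independent sets, with every edge crossing between them.
Color all vertices in one part with color 1 and all vertices in the other part with color 2.
Since the graph has at least one edge, one color does not suffice.
Chromatic number = 2.

2


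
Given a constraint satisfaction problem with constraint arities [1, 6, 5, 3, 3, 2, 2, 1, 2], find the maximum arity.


The arities are: 1, 6, 5, 3, 3, 2, 2, 1, 2.
Scan for the maximum value.
Maximum arity = 6.

6


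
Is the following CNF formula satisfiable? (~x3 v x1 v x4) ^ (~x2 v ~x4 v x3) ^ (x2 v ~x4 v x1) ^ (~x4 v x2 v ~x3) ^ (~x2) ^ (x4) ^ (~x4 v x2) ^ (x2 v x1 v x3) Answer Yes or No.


Check all 16 possible truth assignments.
Number of satisfying assignments found: 0.
The formula is unsatisfiable.

No


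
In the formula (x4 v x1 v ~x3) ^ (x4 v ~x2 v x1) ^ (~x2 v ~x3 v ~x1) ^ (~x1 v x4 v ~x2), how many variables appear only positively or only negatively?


A pure literal appears in only one polarity across all clauses.
Pure literals: x2 (negative only), x3 (negative only), x4 (positive only).
Count = 3.

3


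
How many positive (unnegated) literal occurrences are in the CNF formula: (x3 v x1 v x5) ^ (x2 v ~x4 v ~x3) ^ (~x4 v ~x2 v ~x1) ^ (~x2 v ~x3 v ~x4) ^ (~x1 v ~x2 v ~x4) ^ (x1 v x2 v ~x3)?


Scan each clause for unnegated literals.
Clause 1: 3 positive; Clause 2: 1 positive; Clause 3: 0 positive; Clause 4: 0 positive; Clause 5: 0 positive; Clause 6: 2 positive.
Total positive literal occurrences = 6.

6


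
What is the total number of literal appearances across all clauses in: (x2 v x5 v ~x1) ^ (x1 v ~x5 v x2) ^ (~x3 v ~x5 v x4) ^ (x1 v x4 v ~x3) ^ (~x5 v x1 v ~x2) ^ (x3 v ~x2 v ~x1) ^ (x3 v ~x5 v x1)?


Clause lengths: 3, 3, 3, 3, 3, 3, 3.
Sum = 3 + 3 + 3 + 3 + 3 + 3 + 3 = 21.

21


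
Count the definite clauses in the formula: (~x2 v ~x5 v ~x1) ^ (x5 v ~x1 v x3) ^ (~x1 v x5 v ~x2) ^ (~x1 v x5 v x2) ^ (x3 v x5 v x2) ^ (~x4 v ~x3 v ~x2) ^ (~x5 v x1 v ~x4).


A definite clause has exactly one positive literal.
Clause 1: 0 positive -> not definite
Clause 2: 2 positive -> not definite
Clause 3: 1 positive -> definite
Clause 4: 2 positive -> not definite
Clause 5: 3 positive -> not definite
Clause 6: 0 positive -> not definite
Clause 7: 1 positive -> definite
Definite clause count = 2.

2


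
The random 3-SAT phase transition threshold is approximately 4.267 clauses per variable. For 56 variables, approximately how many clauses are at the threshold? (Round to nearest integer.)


The 3-SAT phase transition occurs at approximately 4.267 clauses per variable.
m = 4.267 * 56 = 238.952.
Rounded to nearest integer: 239.

239


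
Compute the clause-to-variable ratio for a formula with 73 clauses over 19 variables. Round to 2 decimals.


Clause-to-variable ratio = clauses / variables.
73 / 19 = 3.84.

3.84


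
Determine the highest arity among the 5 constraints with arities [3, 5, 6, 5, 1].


The arities are: 3, 5, 6, 5, 1.
Scan for the maximum value.
Maximum arity = 6.

6


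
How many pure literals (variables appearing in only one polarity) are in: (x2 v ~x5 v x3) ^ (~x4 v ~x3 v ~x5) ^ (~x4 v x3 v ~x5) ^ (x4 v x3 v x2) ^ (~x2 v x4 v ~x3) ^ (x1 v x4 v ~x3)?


A pure literal appears in only one polarity across all clauses.
Pure literals: x1 (positive only), x5 (negative only).
Count = 2.

2


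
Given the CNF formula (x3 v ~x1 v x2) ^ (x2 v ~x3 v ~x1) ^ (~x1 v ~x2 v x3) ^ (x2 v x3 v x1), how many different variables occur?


Identify each distinct variable in the formula.
Variables found: x1, x2, x3.
Total distinct variables = 3.

3


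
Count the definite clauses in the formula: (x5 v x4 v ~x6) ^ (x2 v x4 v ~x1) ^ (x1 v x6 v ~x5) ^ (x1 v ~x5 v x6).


A definite clause has exactly one positive literal.
Clause 1: 2 positive -> not definite
Clause 2: 2 positive -> not definite
Clause 3: 2 positive -> not definite
Clause 4: 2 positive -> not definite
Definite clause count = 0.

0


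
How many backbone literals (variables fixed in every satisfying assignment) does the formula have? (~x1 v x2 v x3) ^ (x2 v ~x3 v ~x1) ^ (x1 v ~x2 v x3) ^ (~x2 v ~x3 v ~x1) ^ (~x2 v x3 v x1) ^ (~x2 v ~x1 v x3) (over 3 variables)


Find all satisfying assignments: 3 model(s).
Check which variables have the same value in every model.
Fixed variables: x1=F.
Backbone size = 1.

1


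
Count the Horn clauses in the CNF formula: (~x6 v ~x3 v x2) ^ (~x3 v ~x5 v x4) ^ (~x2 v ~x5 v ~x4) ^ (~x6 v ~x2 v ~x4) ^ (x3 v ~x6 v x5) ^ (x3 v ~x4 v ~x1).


A Horn clause has at most one positive literal.
Clause 1: 1 positive lit(s) -> Horn
Clause 2: 1 positive lit(s) -> Horn
Clause 3: 0 positive lit(s) -> Horn
Clause 4: 0 positive lit(s) -> Horn
Clause 5: 2 positive lit(s) -> not Horn
Clause 6: 1 positive lit(s) -> Horn
Total Horn clauses = 5.

5


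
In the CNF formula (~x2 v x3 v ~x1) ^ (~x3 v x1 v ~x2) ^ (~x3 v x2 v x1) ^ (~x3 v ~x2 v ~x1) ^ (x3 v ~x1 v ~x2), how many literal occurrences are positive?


Scan each clause for unnegated literals.
Clause 1: 1 positive; Clause 2: 1 positive; Clause 3: 2 positive; Clause 4: 0 positive; Clause 5: 1 positive.
Total positive literal occurrences = 5.

5


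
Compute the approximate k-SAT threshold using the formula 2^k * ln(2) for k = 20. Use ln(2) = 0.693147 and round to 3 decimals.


Using the asymptotic formula: threshold ~ 2^k * ln(2).
2^20 = 1048576.
1048576 * 0.693147 = 726817.309.

726817.309


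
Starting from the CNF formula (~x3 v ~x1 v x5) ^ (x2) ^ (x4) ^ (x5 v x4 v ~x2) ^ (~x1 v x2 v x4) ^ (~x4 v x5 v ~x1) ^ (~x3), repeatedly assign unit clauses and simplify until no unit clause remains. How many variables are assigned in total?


Unit propagation repeatedly assigns the literal in any unit clause, then simplifies.
Assignments in order: x2 = T, x4 = T, x3 = F.
No further unit clauses remain.
Total variables assigned = 3.

3


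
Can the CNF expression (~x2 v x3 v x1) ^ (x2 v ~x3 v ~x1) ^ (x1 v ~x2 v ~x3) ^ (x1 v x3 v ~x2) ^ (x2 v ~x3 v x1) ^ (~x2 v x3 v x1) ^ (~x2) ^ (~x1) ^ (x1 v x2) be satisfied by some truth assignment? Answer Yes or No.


Check all 8 possible truth assignments.
Number of satisfying assignments found: 0.
The formula is unsatisfiable.

No


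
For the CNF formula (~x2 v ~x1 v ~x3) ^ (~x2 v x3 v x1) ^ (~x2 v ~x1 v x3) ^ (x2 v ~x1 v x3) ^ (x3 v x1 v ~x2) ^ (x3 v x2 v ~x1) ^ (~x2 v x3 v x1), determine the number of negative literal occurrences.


Scan each clause for negated literals.
Clause 1: 3 negative; Clause 2: 1 negative; Clause 3: 2 negative; Clause 4: 1 negative; Clause 5: 1 negative; Clause 6: 1 negative; Clause 7: 1 negative.
Total negative literal occurrences = 10.

10


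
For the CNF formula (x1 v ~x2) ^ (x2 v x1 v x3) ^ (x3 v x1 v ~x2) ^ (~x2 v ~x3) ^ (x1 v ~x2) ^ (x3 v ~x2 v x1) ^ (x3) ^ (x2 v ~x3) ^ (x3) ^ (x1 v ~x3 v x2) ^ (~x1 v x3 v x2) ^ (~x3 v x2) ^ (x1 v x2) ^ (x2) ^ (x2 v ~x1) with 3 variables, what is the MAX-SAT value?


Enumerate all 8 truth assignments.
For each, count how many of the 15 clauses are satisfied.
The formula is not fully satisfiable, so the maximum is below 15.
Maximum simultaneously satisfiable clauses = 14.

14


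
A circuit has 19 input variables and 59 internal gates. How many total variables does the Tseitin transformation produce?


The Tseitin transformation introduces one auxiliary variable per gate.
Total variables = inputs + gates = 19 + 59 = 78.

78


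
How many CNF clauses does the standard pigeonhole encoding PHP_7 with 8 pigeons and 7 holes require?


The PHP encoding has two parts:
1) At-least-one-hole clauses: 8 (one per pigeon, each with 7 literals).
2) At-most-one-pigeon-per-hole clauses: 7 holes * C(8,2) = 7 * 28 = 196.
Total clauses = 8 + 196 = 204.

204


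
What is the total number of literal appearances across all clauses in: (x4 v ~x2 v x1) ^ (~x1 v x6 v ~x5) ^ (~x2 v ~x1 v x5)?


Clause lengths: 3, 3, 3.
Sum = 3 + 3 + 3 = 9.

9


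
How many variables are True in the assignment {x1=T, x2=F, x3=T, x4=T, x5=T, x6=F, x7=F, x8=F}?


The weight is the number of variables assigned True.
True variables: x1, x3, x4, x5.
Weight = 4.

4


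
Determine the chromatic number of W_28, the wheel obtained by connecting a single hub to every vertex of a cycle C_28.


W_28 consists of the cycle C_28 together with a hub vertex adjacent to every cycle vertex.
The cycle C_28 needs 2 colors (even cycle -> 2).
The hub is adjacent to every cycle vertex, so it must receive a new color distinct from all of them.
Chromatic number = 2 + 1 = 3.

3


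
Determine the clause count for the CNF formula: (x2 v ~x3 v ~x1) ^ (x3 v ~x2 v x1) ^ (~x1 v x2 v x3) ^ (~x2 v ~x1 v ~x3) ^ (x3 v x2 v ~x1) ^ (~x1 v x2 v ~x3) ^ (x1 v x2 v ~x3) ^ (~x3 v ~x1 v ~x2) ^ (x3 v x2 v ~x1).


Each group enclosed in parentheses joined by ^ is one clause.
Counting the conjuncts: 9 clauses.

9


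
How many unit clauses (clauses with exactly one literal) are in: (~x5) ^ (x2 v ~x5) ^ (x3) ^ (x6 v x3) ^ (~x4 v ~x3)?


A unit clause contains exactly one literal.
Unit clauses found: (~x5), (x3).
Count = 2.

2


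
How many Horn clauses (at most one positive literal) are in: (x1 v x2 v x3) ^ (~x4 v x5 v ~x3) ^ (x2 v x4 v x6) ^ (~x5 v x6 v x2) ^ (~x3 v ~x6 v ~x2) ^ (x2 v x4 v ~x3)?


A Horn clause has at most one positive literal.
Clause 1: 3 positive lit(s) -> not Horn
Clause 2: 1 positive lit(s) -> Horn
Clause 3: 3 positive lit(s) -> not Horn
Clause 4: 2 positive lit(s) -> not Horn
Clause 5: 0 positive lit(s) -> Horn
Clause 6: 2 positive lit(s) -> not Horn
Total Horn clauses = 2.

2


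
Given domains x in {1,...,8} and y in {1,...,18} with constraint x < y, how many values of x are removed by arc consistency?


For the constraint x < y, x needs a supporting value in y's domain.
x can be at most 17 (one less than y's maximum).
Valid x values from domain: 8 out of 8.
Pruned = 8 - 8 = 0.

0


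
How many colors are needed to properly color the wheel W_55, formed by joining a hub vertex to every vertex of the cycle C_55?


W_55 consists of the cycle C_55 together with a hub vertex adjacent to every cycle vertex.
The cycle C_55 needs 3 colors (odd cycle -> 3).
The hub is adjacent to every cycle vertex, so it must receive a new color distinct from all of them.
Chromatic number = 3 + 1 = 4.

4


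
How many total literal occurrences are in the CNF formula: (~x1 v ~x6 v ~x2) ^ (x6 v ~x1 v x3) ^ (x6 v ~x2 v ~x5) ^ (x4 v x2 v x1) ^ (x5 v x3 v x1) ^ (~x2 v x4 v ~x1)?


Clause lengths: 3, 3, 3, 3, 3, 3.
Sum = 3 + 3 + 3 + 3 + 3 + 3 = 18.

18


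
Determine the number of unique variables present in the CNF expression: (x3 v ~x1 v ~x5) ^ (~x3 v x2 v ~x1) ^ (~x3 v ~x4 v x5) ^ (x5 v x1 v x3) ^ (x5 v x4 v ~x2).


Identify each distinct variable in the formula.
Variables found: x1, x2, x3, x4, x5.
Total distinct variables = 5.

5


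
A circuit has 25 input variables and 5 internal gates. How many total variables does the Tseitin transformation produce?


The Tseitin transformation introduces one auxiliary variable per gate.
Total variables = inputs + gates = 25 + 5 = 30.

30


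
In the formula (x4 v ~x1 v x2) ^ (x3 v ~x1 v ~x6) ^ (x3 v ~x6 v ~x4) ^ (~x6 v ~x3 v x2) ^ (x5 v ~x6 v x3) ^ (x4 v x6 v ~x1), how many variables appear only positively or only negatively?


A pure literal appears in only one polarity across all clauses.
Pure literals: x1 (negative only), x2 (positive only), x5 (positive only).
Count = 3.

3


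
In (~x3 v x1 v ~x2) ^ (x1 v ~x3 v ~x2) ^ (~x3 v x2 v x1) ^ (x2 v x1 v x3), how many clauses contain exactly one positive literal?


A definite clause has exactly one positive literal.
Clause 1: 1 positive -> definite
Clause 2: 1 positive -> definite
Clause 3: 2 positive -> not definite
Clause 4: 3 positive -> not definite
Definite clause count = 2.

2


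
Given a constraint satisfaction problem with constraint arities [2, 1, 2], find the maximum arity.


The arities are: 2, 1, 2.
Scan for the maximum value.
Maximum arity = 2.

2


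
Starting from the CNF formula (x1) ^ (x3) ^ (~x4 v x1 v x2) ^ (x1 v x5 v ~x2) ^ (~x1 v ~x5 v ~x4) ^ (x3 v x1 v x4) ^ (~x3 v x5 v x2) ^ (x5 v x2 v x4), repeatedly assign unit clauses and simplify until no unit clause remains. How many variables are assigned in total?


Unit propagation repeatedly assigns the literal in any unit clause, then simplifies.
Assignments in order: x1 = T, x3 = T.
No further unit clauses remain.
Total variables assigned = 2.

2


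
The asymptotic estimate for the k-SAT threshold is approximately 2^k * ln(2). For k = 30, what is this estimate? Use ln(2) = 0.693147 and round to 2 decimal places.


Using the asymptotic formula: threshold ~ 2^k * ln(2).
2^30 = 1073741824.
1073741824 * 0.693147 = 744260924.08.

744260924.08


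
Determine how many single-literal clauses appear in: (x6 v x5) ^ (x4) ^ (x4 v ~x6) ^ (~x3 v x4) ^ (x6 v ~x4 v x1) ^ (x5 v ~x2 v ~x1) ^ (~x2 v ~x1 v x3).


A unit clause contains exactly one literal.
Unit clauses found: (x4).
Count = 1.

1


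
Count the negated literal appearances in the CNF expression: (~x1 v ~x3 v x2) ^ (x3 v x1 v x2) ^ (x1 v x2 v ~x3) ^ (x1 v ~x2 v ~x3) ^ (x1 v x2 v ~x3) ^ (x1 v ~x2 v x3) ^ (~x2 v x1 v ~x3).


Scan each clause for negated literals.
Clause 1: 2 negative; Clause 2: 0 negative; Clause 3: 1 negative; Clause 4: 2 negative; Clause 5: 1 negative; Clause 6: 1 negative; Clause 7: 2 negative.
Total negative literal occurrences = 9.

9


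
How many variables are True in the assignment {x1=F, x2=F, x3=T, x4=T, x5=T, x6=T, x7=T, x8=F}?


The weight is the number of variables assigned True.
True variables: x3, x4, x5, x6, x7.
Weight = 5.

5


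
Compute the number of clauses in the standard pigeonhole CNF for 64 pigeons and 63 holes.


The PHP encoding has two parts:
1) At-least-one-hole clauses: 64 (one per pigeon, each with 63 literals).
2) At-most-one-pigeon-per-hole clauses: 63 holes * C(64,2) = 63 * 2016 = 127008.
Total clauses = 64 + 127008 = 127072.

127072


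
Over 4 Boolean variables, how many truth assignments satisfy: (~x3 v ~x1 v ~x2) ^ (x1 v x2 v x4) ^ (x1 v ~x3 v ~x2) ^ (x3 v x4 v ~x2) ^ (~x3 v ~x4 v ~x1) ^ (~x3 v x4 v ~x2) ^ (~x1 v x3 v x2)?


Enumerate all 16 truth assignments over 4 variables.
Test each against every clause.
Satisfying assignments found: 5.

5


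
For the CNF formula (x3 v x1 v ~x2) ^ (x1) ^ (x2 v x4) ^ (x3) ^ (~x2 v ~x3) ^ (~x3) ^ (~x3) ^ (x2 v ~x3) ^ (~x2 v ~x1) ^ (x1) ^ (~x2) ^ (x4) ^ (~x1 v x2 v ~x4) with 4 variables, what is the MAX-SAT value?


Enumerate all 16 truth assignments.
For each, count how many of the 13 clauses are satisfied.
The formula is not fully satisfiable, so the maximum is below 13.
Maximum simultaneously satisfiable clauses = 11.

11


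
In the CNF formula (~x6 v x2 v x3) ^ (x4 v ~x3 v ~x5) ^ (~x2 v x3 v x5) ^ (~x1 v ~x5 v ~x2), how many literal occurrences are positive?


Scan each clause for unnegated literals.
Clause 1: 2 positive; Clause 2: 1 positive; Clause 3: 2 positive; Clause 4: 0 positive.
Total positive literal occurrences = 5.

5


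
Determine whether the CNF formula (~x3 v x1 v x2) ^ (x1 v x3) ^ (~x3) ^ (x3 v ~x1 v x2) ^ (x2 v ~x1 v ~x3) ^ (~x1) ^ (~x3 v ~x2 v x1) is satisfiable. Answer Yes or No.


Check all 8 possible truth assignments.
Number of satisfying assignments found: 0.
The formula is unsatisfiable.

No


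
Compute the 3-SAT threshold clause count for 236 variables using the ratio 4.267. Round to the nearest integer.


The 3-SAT phase transition occurs at approximately 4.267 clauses per variable.
m = 4.267 * 236 = 1007.012.
Rounded to nearest integer: 1007.

1007


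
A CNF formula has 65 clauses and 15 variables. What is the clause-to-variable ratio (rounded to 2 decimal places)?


Clause-to-variable ratio = clauses / variables.
65 / 15 = 4.33.

4.33


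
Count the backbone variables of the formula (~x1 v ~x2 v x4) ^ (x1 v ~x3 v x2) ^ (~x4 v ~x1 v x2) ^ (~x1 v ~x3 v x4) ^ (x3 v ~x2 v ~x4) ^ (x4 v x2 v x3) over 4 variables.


Find all satisfying assignments: 5 model(s).
Check which variables have the same value in every model.
No variable is fixed across all models.
Backbone size = 0.

0


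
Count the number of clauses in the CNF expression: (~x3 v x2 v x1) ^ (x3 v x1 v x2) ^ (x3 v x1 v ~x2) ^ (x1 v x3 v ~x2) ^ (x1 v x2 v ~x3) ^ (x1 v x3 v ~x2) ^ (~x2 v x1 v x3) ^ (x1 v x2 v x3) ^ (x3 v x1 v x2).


Each group enclosed in parentheses joined by ^ is one clause.
Counting the conjuncts: 9 clauses.

9


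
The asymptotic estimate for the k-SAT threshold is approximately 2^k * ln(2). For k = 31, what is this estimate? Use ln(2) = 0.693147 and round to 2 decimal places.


Using the asymptotic formula: threshold ~ 2^k * ln(2).
2^31 = 2147483648.
2147483648 * 0.693147 = 1488521848.16.

1488521848.16


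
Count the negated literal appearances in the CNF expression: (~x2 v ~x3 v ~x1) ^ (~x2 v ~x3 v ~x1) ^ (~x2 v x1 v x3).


Scan each clause for negated literals.
Clause 1: 3 negative; Clause 2: 3 negative; Clause 3: 1 negative.
Total negative literal occurrences = 7.

7


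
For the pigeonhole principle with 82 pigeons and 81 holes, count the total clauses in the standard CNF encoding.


The PHP encoding has two parts:
1) At-least-one-hole clauses: 82 (one per pigeon, each with 81 literals).
2) At-most-one-pigeon-per-hole clauses: 81 holes * C(82,2) = 81 * 3321 = 269001.
Total clauses = 82 + 269001 = 269083.

269083


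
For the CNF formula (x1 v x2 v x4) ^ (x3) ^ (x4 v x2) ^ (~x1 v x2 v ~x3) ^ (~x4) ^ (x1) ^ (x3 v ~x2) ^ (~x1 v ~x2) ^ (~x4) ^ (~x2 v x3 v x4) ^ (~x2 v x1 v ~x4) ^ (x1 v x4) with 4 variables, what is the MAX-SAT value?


Enumerate all 16 truth assignments.
For each, count how many of the 12 clauses are satisfied.
The formula is not fully satisfiable, so the maximum is below 12.
Maximum simultaneously satisfiable clauses = 11.

11


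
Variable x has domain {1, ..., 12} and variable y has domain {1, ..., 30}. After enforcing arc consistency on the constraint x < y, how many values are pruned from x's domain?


For the constraint x < y, x needs a supporting value in y's domain.
x can be at most 29 (one less than y's maximum).
Valid x values from domain: 12 out of 12.
Pruned = 12 - 12 = 0.

0


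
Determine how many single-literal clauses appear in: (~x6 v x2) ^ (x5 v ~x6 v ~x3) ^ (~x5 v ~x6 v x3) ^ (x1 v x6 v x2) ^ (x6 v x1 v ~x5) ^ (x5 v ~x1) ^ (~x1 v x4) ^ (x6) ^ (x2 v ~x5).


A unit clause contains exactly one literal.
Unit clauses found: (x6).
Count = 1.

1


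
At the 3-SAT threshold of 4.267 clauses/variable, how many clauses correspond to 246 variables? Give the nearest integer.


The 3-SAT phase transition occurs at approximately 4.267 clauses per variable.
m = 4.267 * 246 = 1049.682.
Rounded to nearest integer: 1050.

1050


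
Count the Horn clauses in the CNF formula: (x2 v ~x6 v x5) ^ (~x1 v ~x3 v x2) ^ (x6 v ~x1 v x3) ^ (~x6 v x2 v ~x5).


A Horn clause has at most one positive literal.
Clause 1: 2 positive lit(s) -> not Horn
Clause 2: 1 positive lit(s) -> Horn
Clause 3: 2 positive lit(s) -> not Horn
Clause 4: 1 positive lit(s) -> Horn
Total Horn clauses = 2.

2


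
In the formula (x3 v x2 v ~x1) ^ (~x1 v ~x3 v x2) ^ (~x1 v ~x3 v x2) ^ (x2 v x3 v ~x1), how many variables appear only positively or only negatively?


A pure literal appears in only one polarity across all clauses.
Pure literals: x1 (negative only), x2 (positive only).
Count = 2.

2


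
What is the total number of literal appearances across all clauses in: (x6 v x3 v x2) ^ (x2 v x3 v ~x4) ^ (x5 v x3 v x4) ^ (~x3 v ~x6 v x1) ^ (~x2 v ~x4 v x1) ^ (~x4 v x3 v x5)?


Clause lengths: 3, 3, 3, 3, 3, 3.
Sum = 3 + 3 + 3 + 3 + 3 + 3 = 18.

18


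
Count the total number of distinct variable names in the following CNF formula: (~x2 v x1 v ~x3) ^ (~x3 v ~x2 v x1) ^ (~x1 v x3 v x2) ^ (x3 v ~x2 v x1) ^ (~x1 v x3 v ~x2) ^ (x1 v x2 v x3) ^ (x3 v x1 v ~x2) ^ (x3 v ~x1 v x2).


Identify each distinct variable in the formula.
Variables found: x1, x2, x3.
Total distinct variables = 3.

3


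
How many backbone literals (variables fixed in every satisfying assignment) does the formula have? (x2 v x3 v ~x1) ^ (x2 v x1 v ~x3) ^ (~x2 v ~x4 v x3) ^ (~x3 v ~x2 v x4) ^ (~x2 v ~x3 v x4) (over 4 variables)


Find all satisfying assignments: 8 model(s).
Check which variables have the same value in every model.
No variable is fixed across all models.
Backbone size = 0.

0


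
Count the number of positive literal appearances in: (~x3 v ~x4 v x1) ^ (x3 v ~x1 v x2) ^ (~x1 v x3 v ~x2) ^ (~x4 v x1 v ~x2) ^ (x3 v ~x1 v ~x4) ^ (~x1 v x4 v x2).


Scan each clause for unnegated literals.
Clause 1: 1 positive; Clause 2: 2 positive; Clause 3: 1 positive; Clause 4: 1 positive; Clause 5: 1 positive; Clause 6: 2 positive.
Total positive literal occurrences = 8.

8


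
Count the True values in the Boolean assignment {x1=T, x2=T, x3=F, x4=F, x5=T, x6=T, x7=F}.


The weight is the number of variables assigned True.
True variables: x1, x2, x5, x6.
Weight = 4.

4


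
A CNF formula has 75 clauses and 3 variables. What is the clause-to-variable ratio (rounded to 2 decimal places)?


Clause-to-variable ratio = clauses / variables.
75 / 3 = 25.0.

25.0


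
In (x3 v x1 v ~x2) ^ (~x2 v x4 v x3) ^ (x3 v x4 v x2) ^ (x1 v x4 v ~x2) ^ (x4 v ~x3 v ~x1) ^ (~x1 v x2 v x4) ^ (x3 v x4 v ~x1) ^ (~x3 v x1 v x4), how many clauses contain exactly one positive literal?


A definite clause has exactly one positive literal.
Clause 1: 2 positive -> not definite
Clause 2: 2 positive -> not definite
Clause 3: 3 positive -> not definite
Clause 4: 2 positive -> not definite
Clause 5: 1 positive -> definite
Clause 6: 2 positive -> not definite
Clause 7: 2 positive -> not definite
Clause 8: 2 positive -> not definite
Definite clause count = 1.

1


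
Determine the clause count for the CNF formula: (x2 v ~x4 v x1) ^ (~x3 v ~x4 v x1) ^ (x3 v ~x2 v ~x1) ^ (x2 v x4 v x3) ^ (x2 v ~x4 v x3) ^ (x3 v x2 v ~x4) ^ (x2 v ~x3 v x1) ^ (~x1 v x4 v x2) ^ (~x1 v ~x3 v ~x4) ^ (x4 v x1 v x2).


Each group enclosed in parentheses joined by ^ is one clause.
Counting the conjuncts: 10 clauses.

10


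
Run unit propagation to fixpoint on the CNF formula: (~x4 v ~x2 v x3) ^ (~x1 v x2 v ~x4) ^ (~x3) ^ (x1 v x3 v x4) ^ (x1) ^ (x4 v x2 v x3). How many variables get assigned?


Unit propagation repeatedly assigns the literal in any unit clause, then simplifies.
Assignments in order: x3 = F, x1 = T.
No further unit clauses remain.
Total variables assigned = 2.

2


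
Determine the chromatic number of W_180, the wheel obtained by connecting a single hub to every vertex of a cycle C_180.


W_180 consists of the cycle C_180 together with a hub vertex adjacent to every cycle vertex.
The cycle C_180 needs 2 colors (even cycle -> 2).
The hub is adjacent to every cycle vertex, so it must receive a new color distinct from all of them.
Chromatic number = 2 + 1 = 3.

3


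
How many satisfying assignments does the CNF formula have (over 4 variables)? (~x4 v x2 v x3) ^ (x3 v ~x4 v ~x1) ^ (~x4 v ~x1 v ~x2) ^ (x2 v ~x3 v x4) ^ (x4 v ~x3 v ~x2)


Enumerate all 16 truth assignments over 4 variables.
Test each against every clause.
Satisfying assignments found: 8.

8


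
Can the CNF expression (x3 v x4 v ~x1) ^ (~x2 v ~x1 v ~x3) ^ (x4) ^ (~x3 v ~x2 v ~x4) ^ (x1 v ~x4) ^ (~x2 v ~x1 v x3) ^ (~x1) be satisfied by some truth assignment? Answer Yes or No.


Check all 16 possible truth assignments.
Number of satisfying assignments found: 0.
The formula is unsatisfiable.

No


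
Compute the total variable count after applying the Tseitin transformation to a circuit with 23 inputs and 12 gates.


The Tseitin transformation introduces one auxiliary variable per gate.
Total variables = inputs + gates = 23 + 12 = 35.

35


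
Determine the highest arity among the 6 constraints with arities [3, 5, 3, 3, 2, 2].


The arities are: 3, 5, 3, 3, 2, 2.
Scan for the maximum value.
Maximum arity = 5.

5


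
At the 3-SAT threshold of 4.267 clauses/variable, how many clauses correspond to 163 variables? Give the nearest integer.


The 3-SAT phase transition occurs at approximately 4.267 clauses per variable.
m = 4.267 * 163 = 695.521.
Rounded to nearest integer: 696.

696


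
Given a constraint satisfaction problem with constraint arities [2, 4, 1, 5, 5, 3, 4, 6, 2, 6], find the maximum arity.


The arities are: 2, 4, 1, 5, 5, 3, 4, 6, 2, 6.
Scan for the maximum value.
Maximum arity = 6.

6


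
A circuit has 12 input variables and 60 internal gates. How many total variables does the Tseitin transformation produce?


The Tseitin transformation introduces one auxiliary variable per gate.
Total variables = inputs + gates = 12 + 60 = 72.

72


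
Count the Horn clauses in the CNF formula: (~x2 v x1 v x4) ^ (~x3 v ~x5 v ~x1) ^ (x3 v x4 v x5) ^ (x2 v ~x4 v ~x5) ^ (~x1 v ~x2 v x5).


A Horn clause has at most one positive literal.
Clause 1: 2 positive lit(s) -> not Horn
Clause 2: 0 positive lit(s) -> Horn
Clause 3: 3 positive lit(s) -> not Horn
Clause 4: 1 positive lit(s) -> Horn
Clause 5: 1 positive lit(s) -> Horn
Total Horn clauses = 3.

3


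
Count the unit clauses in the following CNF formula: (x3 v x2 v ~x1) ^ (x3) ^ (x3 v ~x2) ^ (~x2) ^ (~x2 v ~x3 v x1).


A unit clause contains exactly one literal.
Unit clauses found: (x3), (~x2).
Count = 2.

2


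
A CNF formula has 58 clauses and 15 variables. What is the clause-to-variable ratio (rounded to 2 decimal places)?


Clause-to-variable ratio = clauses / variables.
58 / 15 = 3.87.

3.87


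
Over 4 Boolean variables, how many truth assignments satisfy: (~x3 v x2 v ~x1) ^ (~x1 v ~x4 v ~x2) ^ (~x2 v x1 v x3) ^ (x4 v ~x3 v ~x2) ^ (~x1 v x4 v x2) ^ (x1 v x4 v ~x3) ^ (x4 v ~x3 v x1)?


Enumerate all 16 truth assignments over 4 variables.
Test each against every clause.
Satisfying assignments found: 6.

6


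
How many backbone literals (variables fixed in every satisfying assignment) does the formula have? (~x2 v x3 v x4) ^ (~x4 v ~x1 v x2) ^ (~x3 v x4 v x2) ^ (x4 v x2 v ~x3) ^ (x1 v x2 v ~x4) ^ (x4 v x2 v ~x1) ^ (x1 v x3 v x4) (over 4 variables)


Find all satisfying assignments: 6 model(s).
Check which variables have the same value in every model.
Fixed variables: x2=T.
Backbone size = 1.

1
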